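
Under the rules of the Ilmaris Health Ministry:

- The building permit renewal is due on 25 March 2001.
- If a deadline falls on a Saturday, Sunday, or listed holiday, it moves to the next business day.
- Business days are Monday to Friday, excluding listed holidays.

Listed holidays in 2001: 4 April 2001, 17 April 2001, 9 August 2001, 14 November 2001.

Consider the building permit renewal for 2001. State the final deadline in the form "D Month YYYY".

26 March 2001

The stated deadline is 25 March 2001.
25 March 2001 falls on a Sunday. Rolling to the next business day gives 26 March 2001, a Monday.
Final deadline: 26 March 2001.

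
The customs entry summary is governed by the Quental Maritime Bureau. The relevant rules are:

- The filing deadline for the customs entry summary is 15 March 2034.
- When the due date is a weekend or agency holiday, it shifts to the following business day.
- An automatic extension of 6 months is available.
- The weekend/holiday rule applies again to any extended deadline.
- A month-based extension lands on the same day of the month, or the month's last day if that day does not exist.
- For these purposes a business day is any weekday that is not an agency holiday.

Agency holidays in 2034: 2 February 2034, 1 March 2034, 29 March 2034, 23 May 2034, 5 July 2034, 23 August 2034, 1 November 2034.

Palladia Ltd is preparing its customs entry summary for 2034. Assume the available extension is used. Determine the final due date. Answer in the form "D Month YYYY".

15 September 2034

Start from the fixed due date, 15 March 2034.
15 March 2034 is a Wednesday and not a listed holiday, so it stands.
Applying the 6 months extension: 6 months after 15 March 2034 is 15 September 2034.
15 September 2034 is a Friday and not a listed holiday, so it stands.
Deadline: 15 September 2034.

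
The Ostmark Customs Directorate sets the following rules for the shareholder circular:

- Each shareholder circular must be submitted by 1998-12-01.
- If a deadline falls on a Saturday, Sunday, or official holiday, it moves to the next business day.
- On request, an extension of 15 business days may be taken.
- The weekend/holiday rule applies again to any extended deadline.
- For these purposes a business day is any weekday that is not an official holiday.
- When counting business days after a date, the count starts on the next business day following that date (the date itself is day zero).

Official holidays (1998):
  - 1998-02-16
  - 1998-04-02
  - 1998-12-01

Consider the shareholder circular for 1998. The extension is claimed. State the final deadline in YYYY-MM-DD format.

Start from the fixed due date, 1998-12-01.
1998-12-01 falls on a listed holiday. Rolling to the next business day gives 1998-12-02, a Wednesday.
The 15-business-day extension runs from 1998-12-02 to 1998-12-23.
1998-12-23 falls on a Wednesday, which is a business day, so no adjustment is needed.
So the filing is due 1998-12-23.

1998-12-23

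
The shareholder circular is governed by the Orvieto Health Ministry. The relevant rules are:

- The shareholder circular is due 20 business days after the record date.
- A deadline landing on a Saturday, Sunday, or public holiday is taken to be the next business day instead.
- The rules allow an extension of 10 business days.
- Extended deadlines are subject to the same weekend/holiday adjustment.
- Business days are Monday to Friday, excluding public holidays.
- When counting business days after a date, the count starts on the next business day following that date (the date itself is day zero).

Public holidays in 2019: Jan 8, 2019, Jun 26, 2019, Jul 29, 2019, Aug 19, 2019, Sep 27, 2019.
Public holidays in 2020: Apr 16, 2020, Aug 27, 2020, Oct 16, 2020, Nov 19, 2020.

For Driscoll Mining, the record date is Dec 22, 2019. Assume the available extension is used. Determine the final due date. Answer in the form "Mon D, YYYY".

20 business days after Dec 22, 2019, excluding weekends and holidays, is Jan 17, 2020.
Jan 17, 2020 falls on a Friday, which is a business day, so no adjustment is needed.
Applying the 10-business-day extension: 10 business days after Jan 17, 2020 is Jan 31, 2020.
Jan 31, 2020 (Friday) is already a business day.
So the filing is due Jan 31, 2020.

Jan 31, 2020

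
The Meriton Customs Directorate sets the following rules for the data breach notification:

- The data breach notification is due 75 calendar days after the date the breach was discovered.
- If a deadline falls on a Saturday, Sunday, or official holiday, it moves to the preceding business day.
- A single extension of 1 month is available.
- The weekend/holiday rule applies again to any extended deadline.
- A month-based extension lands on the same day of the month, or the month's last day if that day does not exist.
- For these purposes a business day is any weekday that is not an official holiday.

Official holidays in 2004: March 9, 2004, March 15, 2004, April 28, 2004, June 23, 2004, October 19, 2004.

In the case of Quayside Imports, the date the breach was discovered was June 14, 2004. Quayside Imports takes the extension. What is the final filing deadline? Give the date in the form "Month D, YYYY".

September 27, 2004

Trigger date June 14, 2004 + 75 calendar days = August 28, 2004.
August 28, 2004 falls on a Saturday. Rolling to the preceding business day gives August 27, 2004, a Friday.
Add 1 month to August 27, 2004: September 27, 2004.
September 27, 2004 is a Monday and not a listed holiday, so it stands.
Final deadline: September 27, 2004.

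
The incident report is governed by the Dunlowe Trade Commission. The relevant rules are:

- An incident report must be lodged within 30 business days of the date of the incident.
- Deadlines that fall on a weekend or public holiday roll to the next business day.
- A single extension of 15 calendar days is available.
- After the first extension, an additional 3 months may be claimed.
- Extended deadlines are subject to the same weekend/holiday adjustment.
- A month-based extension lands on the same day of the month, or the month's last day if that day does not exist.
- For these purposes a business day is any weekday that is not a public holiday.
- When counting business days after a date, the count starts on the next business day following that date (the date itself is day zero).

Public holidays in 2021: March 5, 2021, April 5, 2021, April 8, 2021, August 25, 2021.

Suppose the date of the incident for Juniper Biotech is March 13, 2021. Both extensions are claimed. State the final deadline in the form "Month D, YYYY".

30 business days after March 13, 2021, excluding weekends and holidays, is April 27, 2021.
April 27, 2021 (Tuesday) is already a business day.
With the 15-day extension, April 27, 2021 becomes May 12, 2021.
May 12, 2021 falls on a Wednesday, which is a business day, so no adjustment is needed.
Add 3 months to May 12, 2021: August 12, 2021.
August 12, 2021 falls on a Thursday, which is a business day, so no adjustment is needed.
Deadline: August 12, 2021.

August 12, 2021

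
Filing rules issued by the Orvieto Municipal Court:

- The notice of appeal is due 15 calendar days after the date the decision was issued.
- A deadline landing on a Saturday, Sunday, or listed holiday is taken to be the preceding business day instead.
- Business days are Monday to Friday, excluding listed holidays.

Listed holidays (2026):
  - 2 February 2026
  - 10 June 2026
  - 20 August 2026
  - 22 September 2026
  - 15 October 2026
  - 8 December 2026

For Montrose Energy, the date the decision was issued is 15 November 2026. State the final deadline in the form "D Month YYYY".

30 November 2026

Adding 15 calendar days to 15 November 2026 gives 30 November 2026.
30 November 2026 is a Monday and not a listed holiday, so it stands.
So the filing is due 30 November 2026.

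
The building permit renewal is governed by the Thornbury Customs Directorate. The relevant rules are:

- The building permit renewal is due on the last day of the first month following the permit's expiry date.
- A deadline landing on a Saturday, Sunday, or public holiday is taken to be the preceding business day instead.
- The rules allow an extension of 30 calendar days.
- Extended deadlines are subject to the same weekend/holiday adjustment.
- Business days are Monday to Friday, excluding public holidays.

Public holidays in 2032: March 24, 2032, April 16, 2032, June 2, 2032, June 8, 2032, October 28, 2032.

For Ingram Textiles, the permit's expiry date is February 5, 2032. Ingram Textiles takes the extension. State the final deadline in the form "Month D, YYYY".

1 month after February 5, 2032 falls in March 2032; the last day of that month is March 31, 2032.
March 31, 2032 (Wednesday) is already a business day.
The 30-calendar-day extension moves the deadline from March 31, 2032 to April 30, 2032.
April 30, 2032 is a Friday and not a listed holiday, so it stands.
The final due date is April 30, 2032.

April 30, 2032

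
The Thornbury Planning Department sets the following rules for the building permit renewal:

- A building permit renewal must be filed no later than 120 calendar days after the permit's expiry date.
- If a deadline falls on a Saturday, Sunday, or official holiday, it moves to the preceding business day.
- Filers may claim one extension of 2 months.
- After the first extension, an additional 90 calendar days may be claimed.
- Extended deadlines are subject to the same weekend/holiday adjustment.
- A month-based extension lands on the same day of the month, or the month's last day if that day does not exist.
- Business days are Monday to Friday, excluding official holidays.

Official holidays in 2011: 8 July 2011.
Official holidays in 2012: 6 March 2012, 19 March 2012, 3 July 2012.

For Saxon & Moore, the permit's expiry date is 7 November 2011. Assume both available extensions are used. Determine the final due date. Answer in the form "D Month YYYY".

2 August 2012

Adding 120 calendar days to 7 November 2011 gives 6 March 2012.
6 March 2012 is a listed holiday; the preceding business day is 5 March 2012 (Monday).
Applying the 2 months extension: 2 months after 5 March 2012 is 5 May 2012.
5 May 2012 is a Saturday; the preceding business day is 4 May 2012 (Friday).
Add the 90 calendar-day extension to 4 May 2012: 2 August 2012.
2 August 2012 (Thursday) is already a business day.
Final deadline: 2 August 2012.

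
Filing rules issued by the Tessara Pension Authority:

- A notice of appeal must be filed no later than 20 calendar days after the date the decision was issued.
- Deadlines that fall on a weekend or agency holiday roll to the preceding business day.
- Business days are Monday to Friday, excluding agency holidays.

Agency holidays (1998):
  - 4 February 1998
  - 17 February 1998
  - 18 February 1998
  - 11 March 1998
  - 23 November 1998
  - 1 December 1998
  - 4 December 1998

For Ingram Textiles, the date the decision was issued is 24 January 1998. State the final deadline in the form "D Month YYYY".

13 February 1998

20 calendar days after 24 January 1998 is 13 February 1998.
13 February 1998 falls on a Friday, which is a business day, so no adjustment is needed.
Deadline: 13 February 1998.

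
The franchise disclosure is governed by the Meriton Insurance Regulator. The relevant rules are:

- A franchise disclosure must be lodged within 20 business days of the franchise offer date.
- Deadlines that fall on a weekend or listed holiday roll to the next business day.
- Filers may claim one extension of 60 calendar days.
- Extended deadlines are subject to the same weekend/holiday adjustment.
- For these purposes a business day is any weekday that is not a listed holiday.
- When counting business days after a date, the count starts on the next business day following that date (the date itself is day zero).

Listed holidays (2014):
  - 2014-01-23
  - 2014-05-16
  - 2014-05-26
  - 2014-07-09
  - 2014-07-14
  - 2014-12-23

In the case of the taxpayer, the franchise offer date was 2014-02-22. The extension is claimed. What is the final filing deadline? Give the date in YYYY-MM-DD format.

Counting 20 business days after 2014-02-22 (skipping weekends and listed holidays) reaches 2014-03-21.
2014-03-21 falls on a Friday, which is a business day, so no adjustment is needed.
With the 60-day extension, 2014-03-21 becomes 2014-05-20.
2014-05-20 is a Tuesday and not a listed holiday, so it stands.
Deadline: 2014-05-20.

2014-05-20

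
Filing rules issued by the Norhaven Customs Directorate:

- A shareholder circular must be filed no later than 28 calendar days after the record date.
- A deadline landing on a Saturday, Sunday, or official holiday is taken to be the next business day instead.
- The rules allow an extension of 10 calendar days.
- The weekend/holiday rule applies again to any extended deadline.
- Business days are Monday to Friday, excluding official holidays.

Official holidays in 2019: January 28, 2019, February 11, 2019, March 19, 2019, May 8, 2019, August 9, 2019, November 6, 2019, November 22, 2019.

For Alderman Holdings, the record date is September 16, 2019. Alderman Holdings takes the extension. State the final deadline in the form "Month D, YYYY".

October 24, 2019

28 calendar days after September 16, 2019 is October 14, 2019.
October 14, 2019 is a Monday and not a listed holiday, so it stands.
Add the 10 calendar-day extension to October 14, 2019: October 24, 2019.
Since October 24, 2019 is a Thursday and not a holiday, the date is unchanged.
Final deadline: October 24, 2019.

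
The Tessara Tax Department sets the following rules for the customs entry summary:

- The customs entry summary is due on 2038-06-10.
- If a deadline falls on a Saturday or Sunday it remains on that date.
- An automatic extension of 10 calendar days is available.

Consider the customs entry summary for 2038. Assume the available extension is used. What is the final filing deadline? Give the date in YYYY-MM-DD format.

2038-06-20

The stated deadline is 2038-06-10.
2038-06-10 falls on a Thursday. The rules make no weekend/holiday allowance, so it remains 2038-06-10.
The 10-calendar-day extension moves the deadline from 2038-06-10 to 2038-06-20.
2038-06-20 is a Sunday; no weekend or holiday adjustment applies.
The final due date is 2038-06-20.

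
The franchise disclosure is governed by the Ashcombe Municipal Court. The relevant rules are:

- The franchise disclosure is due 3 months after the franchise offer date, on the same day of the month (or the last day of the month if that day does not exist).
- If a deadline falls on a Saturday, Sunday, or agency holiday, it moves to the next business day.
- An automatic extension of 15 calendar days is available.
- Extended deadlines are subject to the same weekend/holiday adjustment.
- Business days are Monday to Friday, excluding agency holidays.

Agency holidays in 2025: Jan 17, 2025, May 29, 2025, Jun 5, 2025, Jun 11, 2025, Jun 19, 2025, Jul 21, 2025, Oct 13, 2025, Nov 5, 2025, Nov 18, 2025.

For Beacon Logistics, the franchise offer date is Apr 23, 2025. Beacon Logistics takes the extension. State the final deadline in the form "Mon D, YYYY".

3 months after Apr 23, 2025, on the same day of the month, is Jul 23, 2025.
Since Jul 23, 2025 is a Wednesday and not a holiday, the date is unchanged.
Add the 15 calendar-day extension to Jul 23, 2025: Aug 7, 2025.
Since Aug 7, 2025 is a Thursday and not a holiday, the date is unchanged.
The final due date is Aug 7, 2025.

Aug 7, 2025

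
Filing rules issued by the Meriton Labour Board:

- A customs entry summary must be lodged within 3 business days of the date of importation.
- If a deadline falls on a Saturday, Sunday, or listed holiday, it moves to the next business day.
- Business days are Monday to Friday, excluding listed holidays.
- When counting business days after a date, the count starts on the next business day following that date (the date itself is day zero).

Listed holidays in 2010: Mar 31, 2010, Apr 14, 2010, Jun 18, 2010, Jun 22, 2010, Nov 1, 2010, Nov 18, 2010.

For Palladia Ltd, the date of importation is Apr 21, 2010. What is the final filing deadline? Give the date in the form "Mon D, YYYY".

Apr 26, 2010

3 business days after Apr 21, 2010, excluding weekends and holidays, is Apr 26, 2010.
Since Apr 26, 2010 is a Monday and not a holiday, the date is unchanged.
Final deadline: Apr 26, 2010.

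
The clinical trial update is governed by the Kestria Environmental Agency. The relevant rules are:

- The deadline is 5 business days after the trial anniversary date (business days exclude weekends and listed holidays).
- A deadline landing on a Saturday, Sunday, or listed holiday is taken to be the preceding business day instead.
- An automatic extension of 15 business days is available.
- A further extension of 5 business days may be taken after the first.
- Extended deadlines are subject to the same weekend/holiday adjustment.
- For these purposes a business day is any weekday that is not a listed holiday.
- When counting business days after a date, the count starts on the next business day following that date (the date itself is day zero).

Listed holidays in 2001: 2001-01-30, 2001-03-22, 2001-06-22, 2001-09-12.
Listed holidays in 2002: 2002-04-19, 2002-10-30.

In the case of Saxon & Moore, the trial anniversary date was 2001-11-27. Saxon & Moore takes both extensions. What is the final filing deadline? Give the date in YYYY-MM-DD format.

2002-01-01

5 business days after 2001-11-27, excluding weekends and holidays, is 2001-12-04.
Since 2001-12-04 is a Tuesday and not a holiday, the date is unchanged.
Counting 15 further business days from 2001-12-04 reaches 2001-12-25.
2001-12-25 falls on a Tuesday, which is a business day, so no adjustment is needed.
Applying the 5-business-day extension: 5 business days after 2001-12-25 is 2002-01-01.
2002-01-01 is a Tuesday and not a listed holiday, so it stands.
The final due date is 2002-01-01.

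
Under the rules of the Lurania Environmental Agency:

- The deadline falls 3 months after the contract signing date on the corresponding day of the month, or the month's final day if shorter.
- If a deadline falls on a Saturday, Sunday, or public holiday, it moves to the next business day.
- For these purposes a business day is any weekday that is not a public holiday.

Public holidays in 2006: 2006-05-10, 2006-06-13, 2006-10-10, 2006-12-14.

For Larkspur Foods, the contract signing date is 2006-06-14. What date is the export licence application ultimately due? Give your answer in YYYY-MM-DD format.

Moving 3 months forward from 2006-06-14 on the corresponding day gives 2006-09-14.
2006-09-14 (Thursday) is already a business day.
So the filing is due 2006-09-14.

2006-09-14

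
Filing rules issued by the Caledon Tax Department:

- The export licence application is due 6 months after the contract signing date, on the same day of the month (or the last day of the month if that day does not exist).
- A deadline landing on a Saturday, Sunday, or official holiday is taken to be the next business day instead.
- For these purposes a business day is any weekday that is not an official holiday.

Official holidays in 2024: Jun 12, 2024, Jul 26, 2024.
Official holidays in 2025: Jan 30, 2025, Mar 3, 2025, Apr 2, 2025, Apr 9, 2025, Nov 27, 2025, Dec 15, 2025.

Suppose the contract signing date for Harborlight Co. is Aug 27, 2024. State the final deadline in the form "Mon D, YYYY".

6 months from Aug 27, 2024 is Feb 27, 2025.
Feb 27, 2025 (Thursday) is already a business day.
So the filing is due Feb 27, 2025.

Feb 27, 2025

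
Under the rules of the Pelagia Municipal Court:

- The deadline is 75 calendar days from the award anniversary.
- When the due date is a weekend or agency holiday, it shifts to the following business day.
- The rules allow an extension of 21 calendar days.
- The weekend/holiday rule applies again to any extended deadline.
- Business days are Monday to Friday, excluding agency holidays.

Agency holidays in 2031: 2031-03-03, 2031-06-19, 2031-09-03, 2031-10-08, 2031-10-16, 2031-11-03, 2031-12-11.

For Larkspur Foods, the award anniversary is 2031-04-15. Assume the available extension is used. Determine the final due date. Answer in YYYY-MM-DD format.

2031-07-21

Trigger date 2031-04-15 + 75 calendar days = 2031-06-29.
2031-06-29 is a Sunday, so it moves to the next business day, 2031-06-30 (Monday).
With the 21-day extension, 2031-06-30 becomes 2031-07-21.
2031-07-21 (Monday) is already a business day.
The final due date is 2031-07-21.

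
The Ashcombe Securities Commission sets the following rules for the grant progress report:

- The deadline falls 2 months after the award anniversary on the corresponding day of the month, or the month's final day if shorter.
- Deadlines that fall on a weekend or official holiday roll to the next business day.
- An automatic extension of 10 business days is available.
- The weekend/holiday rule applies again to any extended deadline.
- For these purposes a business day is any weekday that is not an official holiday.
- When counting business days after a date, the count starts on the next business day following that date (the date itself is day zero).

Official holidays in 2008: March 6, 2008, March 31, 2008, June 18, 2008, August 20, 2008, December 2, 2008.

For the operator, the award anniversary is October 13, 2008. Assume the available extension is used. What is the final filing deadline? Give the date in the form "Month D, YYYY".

2 months after October 13, 2008, on the same day of the month, is December 13, 2008.
December 13, 2008 is a Saturday; the next business day is December 15, 2008 (Monday).
Counting 10 further business days from December 15, 2008 reaches December 29, 2008.
Since December 29, 2008 is a Monday and not a holiday, the date is unchanged.
So the filing is due December 29, 2008.

December 29, 2008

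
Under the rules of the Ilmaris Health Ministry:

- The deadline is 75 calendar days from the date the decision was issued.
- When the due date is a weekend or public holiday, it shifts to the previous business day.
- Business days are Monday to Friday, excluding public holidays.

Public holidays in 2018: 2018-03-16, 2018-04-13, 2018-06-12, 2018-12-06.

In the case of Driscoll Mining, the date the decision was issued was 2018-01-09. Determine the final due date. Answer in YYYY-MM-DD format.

2018-03-23

75 calendar days after 2018-01-09 is 2018-03-25.
2018-03-25 falls on a Sunday. Rolling to the preceding business day gives 2018-03-23, a Friday.
The final due date is 2018-03-23.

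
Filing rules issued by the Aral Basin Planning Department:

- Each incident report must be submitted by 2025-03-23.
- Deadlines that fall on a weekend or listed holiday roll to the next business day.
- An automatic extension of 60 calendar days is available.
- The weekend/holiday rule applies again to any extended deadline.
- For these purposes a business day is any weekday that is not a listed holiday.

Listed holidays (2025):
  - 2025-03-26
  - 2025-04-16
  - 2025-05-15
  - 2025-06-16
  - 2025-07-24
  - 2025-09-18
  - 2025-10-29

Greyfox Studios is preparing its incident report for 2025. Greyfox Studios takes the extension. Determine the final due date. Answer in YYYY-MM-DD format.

2025-05-23

Start from the fixed due date, 2025-03-23.
2025-03-23 is a Sunday, so it moves to the next business day, 2025-03-24 (Monday).
With the 60-day extension, 2025-03-24 becomes 2025-05-23.
2025-05-23 is a Friday and not a listed holiday, so it stands.
Final deadline: 2025-05-23.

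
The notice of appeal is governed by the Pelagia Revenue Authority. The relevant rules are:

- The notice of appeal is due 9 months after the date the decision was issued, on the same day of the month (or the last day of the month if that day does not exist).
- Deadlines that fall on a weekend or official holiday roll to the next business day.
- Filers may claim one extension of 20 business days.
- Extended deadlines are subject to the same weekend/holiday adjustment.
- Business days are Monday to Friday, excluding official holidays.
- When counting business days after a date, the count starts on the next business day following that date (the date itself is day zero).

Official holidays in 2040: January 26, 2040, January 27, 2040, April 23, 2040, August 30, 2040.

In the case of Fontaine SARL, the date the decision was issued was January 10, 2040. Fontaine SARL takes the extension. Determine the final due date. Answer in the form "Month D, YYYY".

November 7, 2040

Moving 9 months forward from January 10, 2040 on the corresponding day gives October 10, 2040.
Since October 10, 2040 is a Wednesday and not a holiday, the date is unchanged.
Applying the 20-business-day extension: 20 business days after October 10, 2040 is November 7, 2040.
November 7, 2040 is a Wednesday and not a listed holiday, so it stands.
So the filing is due November 7, 2040.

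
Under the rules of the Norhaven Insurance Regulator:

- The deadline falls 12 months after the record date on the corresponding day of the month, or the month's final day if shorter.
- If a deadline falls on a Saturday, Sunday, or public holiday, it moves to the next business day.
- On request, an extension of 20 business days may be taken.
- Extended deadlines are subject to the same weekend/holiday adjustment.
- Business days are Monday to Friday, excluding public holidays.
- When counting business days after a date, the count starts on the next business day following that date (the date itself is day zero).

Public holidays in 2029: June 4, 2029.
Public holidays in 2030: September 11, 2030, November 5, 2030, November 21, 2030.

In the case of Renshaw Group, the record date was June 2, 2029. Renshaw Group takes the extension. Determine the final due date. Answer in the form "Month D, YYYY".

July 1, 2030

12 months after June 2, 2029, on the same day of the month, is June 2, 2030.
June 2, 2030 falls on a Sunday. Rolling to the next business day gives June 3, 2030, a Monday.
Applying the 20-business-day extension: 20 business days after June 3, 2030 is July 1, 2030.
July 1, 2030 falls on a Monday, which is a business day, so no adjustment is needed.
So the filing is due July 1, 2030.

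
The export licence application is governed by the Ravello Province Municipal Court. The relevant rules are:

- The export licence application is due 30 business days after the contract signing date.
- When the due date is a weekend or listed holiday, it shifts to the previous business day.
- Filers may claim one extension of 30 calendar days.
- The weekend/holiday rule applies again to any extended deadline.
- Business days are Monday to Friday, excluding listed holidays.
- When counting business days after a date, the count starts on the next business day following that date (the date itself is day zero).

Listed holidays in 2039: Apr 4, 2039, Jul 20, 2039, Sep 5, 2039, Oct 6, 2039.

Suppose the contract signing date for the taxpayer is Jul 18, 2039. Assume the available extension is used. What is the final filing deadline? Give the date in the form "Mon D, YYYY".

30 business days after Jul 18, 2039, excluding weekends and holidays, is Aug 30, 2039.
Aug 30, 2039 falls on a Tuesday, which is a business day, so no adjustment is needed.
With the 30-day extension, Aug 30, 2039 becomes Sep 29, 2039.
Sep 29, 2039 (Thursday) is already a business day.
Deadline: Sep 29, 2039.

Sep 29, 2039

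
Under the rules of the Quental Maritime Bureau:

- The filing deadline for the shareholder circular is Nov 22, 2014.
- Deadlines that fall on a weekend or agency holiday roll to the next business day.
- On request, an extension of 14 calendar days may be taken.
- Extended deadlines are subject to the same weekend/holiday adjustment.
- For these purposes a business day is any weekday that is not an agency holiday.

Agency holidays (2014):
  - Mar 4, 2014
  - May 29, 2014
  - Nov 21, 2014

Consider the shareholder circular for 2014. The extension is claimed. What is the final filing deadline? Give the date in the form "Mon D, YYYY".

The stated deadline is Nov 22, 2014.
Because Nov 22, 2014 is a Saturday, the deadline becomes Nov 24, 2014 (Monday).
With the 14-day extension, Nov 24, 2014 becomes Dec 8, 2014.
Since Dec 8, 2014 is a Monday and not a holiday, the date is unchanged.
The final due date is Dec 8, 2014.

Dec 8, 2014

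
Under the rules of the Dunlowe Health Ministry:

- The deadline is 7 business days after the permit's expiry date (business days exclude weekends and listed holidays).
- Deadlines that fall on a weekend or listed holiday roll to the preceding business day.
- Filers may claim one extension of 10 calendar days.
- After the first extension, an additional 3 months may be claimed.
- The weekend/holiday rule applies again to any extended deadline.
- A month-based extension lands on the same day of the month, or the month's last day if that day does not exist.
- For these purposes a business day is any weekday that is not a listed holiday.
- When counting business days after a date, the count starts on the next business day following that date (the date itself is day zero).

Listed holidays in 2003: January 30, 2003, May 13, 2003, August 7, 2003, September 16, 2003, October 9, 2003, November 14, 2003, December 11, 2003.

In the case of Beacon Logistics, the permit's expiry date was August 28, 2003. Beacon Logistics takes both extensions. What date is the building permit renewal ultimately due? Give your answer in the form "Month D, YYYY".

Counting 7 business days after August 28, 2003 (skipping weekends and listed holidays) reaches September 8, 2003.
September 8, 2003 falls on a Monday, which is a business day, so no adjustment is needed.
With the 10-day extension, September 8, 2003 becomes September 18, 2003.
September 18, 2003 (Thursday) is already a business day.
Applying the 3 months extension: 3 months after September 18, 2003 is December 18, 2003.
December 18, 2003 falls on a Thursday, which is a business day, so no adjustment is needed.
So the filing is due December 18, 2003.

December 18, 2003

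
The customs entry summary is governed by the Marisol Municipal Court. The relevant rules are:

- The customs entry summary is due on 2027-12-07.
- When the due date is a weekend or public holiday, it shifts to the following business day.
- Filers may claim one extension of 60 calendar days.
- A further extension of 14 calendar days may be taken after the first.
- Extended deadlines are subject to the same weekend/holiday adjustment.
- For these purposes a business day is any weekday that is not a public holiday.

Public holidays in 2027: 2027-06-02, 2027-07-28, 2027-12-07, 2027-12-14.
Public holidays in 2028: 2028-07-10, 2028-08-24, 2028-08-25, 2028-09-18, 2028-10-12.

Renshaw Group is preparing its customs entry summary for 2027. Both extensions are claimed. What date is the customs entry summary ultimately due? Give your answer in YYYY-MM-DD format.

2028-02-21

The statutory due date is 2027-12-07.
2027-12-07 is a listed holiday, so it moves to the next business day, 2027-12-08 (Wednesday).
Add the 60 calendar-day extension to 2027-12-08: 2028-02-06.
Because 2028-02-06 is a Sunday, the deadline becomes 2028-02-07 (Monday).
Applying the 14-calendar-day extension: 2028-02-07 + 14 days = 2028-02-21.
2028-02-21 (Monday) is already a business day.
So the filing is due 2028-02-21.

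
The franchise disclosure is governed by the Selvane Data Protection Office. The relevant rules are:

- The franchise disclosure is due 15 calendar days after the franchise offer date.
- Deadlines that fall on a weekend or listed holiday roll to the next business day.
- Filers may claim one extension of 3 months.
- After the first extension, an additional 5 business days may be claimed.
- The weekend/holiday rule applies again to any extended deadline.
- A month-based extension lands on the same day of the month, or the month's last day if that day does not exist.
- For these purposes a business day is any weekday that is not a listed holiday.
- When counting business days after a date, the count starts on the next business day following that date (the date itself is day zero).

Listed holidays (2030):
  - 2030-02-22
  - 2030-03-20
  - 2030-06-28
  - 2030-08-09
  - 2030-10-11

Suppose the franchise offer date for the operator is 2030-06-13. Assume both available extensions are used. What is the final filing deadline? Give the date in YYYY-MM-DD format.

Adding 15 calendar days to 2030-06-13 gives 2030-06-28.
Because 2030-06-28 is a listed holiday, the deadline becomes 2030-07-01 (Monday).
The 3 months extension carries 2030-07-01 to 2030-10-01.
Since 2030-10-01 is a Tuesday and not a holiday, the date is unchanged.
Applying the 5-business-day extension: 5 business days after 2030-10-01 is 2030-10-08.
2030-10-08 falls on a Tuesday, which is a business day, so no adjustment is needed.
Deadline: 2030-10-08.

2030-10-08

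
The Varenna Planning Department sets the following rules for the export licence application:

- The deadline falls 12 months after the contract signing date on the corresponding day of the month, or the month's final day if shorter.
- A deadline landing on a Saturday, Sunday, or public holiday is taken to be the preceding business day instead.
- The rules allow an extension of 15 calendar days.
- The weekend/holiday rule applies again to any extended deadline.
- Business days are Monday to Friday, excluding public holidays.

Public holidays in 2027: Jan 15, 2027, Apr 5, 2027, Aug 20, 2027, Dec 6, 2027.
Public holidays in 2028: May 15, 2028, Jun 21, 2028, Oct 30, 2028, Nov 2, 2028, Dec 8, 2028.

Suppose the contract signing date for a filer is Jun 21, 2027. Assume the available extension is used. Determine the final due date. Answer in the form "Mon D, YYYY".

Jul 5, 2028

12 months from Jun 21, 2027 is Jun 21, 2028.
Jun 21, 2028 falls on a listed holiday. Rolling to the preceding business day gives Jun 20, 2028, a Tuesday.
Applying the 15-calendar-day extension: Jun 20, 2028 + 15 days = Jul 5, 2028.
Jul 5, 2028 falls on a Wednesday, which is a business day, so no adjustment is needed.
The final due date is Jul 5, 2028.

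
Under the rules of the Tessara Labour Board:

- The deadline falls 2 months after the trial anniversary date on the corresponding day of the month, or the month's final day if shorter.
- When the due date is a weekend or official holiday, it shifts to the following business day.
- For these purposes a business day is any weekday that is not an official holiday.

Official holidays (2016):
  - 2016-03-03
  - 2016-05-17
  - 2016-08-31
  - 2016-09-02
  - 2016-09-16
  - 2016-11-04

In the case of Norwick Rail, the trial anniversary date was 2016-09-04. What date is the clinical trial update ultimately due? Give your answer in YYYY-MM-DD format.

2016-11-07

2 months from 2016-09-04 is 2016-11-04.
Because 2016-11-04 is a listed holiday, the deadline becomes 2016-11-07 (Monday).
So the filing is due 2016-11-07.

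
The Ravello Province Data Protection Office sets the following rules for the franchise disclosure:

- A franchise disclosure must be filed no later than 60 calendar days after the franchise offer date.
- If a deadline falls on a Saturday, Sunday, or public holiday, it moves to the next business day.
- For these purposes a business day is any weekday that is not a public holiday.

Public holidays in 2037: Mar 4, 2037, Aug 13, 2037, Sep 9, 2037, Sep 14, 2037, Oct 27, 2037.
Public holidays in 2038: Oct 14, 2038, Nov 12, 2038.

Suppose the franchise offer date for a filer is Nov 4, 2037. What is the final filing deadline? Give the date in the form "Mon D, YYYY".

60 calendar days after Nov 4, 2037 is Jan 3, 2038.
Because Jan 3, 2038 is a Sunday, the deadline becomes Jan 4, 2038 (Monday).
Final deadline: Jan 4, 2038.

Jan 4, 2038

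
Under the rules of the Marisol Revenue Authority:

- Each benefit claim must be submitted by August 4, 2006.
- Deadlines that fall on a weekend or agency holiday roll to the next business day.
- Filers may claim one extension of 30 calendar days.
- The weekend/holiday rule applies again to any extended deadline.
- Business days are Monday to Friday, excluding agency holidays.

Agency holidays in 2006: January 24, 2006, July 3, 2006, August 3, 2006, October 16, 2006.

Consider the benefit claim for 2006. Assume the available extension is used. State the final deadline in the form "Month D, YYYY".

September 4, 2006

The statutory due date is August 4, 2006.
Since August 4, 2006 is a Friday and not a holiday, the date is unchanged.
Add the 30 calendar-day extension to August 4, 2006: September 3, 2006.
September 3, 2006 is a Sunday, so it moves to the next business day, September 4, 2006 (Monday).
Final deadline: September 4, 2006.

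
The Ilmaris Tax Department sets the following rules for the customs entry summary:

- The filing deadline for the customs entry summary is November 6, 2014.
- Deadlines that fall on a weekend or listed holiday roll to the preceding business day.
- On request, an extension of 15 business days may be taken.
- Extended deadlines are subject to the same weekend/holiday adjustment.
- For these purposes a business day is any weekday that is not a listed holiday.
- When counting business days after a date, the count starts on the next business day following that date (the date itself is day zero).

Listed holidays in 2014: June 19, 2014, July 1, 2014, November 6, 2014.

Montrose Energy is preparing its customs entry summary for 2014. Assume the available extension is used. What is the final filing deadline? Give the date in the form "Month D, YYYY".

The stated deadline is November 6, 2014.
November 6, 2014 falls on a listed holiday. Rolling to the preceding business day gives November 5, 2014, a Wednesday.
The 15-business-day extension runs from November 5, 2014 to November 27, 2014.
November 27, 2014 (Thursday) is already a business day.
So the filing is due November 27, 2014.

November 27, 2014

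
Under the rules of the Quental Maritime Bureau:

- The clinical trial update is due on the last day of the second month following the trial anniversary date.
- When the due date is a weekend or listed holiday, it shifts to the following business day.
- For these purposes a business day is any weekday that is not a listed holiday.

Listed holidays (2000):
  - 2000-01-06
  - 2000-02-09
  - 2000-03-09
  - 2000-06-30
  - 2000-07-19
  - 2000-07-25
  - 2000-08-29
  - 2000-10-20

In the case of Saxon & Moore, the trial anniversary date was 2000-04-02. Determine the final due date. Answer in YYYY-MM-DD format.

2000-07-03

2 months after 2000-04-02 is June 2000; that month ends on 2000-06-30.
Because 2000-06-30 is a listed holiday, the deadline becomes 2000-07-03 (Monday).
The final due date is 2000-07-03.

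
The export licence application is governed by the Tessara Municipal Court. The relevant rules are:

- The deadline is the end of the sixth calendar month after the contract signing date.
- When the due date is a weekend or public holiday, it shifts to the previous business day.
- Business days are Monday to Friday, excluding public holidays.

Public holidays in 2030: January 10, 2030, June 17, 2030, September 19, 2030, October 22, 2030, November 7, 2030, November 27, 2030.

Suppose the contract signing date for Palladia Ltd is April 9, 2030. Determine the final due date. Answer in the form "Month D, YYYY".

6 months after April 9, 2030 falls in October 2030; the last day of that month is October 31, 2030.
October 31, 2030 (Thursday) is already a business day.
Final deadline: October 31, 2030.

October 31, 2030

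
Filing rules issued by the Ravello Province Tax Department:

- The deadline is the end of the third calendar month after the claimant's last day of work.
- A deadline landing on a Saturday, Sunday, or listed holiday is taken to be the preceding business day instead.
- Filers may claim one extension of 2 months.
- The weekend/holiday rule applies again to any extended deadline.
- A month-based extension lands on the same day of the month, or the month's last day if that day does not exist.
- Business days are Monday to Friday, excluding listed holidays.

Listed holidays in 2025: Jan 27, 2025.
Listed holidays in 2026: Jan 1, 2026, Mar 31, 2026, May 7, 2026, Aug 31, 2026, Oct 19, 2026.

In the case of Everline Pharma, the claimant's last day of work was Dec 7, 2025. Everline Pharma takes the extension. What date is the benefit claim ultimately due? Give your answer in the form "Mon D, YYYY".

3 months after Dec 7, 2025 falls in March 2026; the last day of that month is Mar 31, 2026.
Because Mar 31, 2026 is a listed holiday, the deadline becomes Mar 30, 2026 (Monday).
Applying the 2 months extension: 2 months after Mar 30, 2026 is May 30, 2026.
May 30, 2026 is a Saturday; the preceding business day is May 29, 2026 (Friday).
Deadline: May 29, 2026.

May 29, 2026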